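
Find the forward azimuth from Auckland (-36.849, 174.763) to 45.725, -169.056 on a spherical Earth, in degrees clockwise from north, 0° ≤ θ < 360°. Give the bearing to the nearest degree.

11°

Δλ = -169.056 − 174.763 = -343.819°; wrapped into (−180°, 180°]: 16.181°.
θ = atan2( sin Δλ · cos φ₂ , cos φ₁ · sin φ₂ − sin φ₁ · cos φ₂ · cos Δλ )
  = atan2(0.19454, 0.97503) = 11.284° → normalised to [0°, 360°): 11.284°.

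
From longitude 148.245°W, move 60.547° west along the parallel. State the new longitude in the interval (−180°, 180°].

Start at -148.245°; shift −60.547° → -208.792°.
-208.792° lies outside (−180°, 180°]; add 360° → +151.208°.

151.208°E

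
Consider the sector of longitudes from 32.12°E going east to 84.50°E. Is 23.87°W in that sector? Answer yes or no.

Band width going east from +32.12° to +84.50°: ((84.50 − 32.12) mod 360) = 52.38°.
Offset of -23.87° east of the west edge: ((-23.87 − 32.12) mod 360) = 304.01°.
304.01° > 52.38° ⇒ outside.

No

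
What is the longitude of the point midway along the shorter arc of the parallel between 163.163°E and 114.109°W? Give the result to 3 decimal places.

155.473°W

Signed shortest Δλ from +163.163° to -114.109° is +82.728°.
Midpoint longitude = +163.163° + (+82.728°)/2 = +163.163° + 41.364° = +204.527°.
Normalise into (−180°, 180°]: -155.473°.
(The naïve average (+163.163 + -114.109)/2 = 24.527° is on the wrong side of the globe.)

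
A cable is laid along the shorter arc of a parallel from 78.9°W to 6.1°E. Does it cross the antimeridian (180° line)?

Signed shortest Δλ = ((6.1 − -78.9 + 180) mod 360) − 180 = 85.0°.
Going east by 85.0° from -78.9° reaches +6.1° without touching 180°.

No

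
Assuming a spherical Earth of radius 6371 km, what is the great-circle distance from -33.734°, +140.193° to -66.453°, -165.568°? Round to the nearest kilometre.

Δλ = -165.568 − 140.193 = -305.761°; wrapped into (−180°, 180°]: 54.239°.
Δφ = -66.453 − -33.734 = -32.719°.
a = sin²(Δφ/2) + cos φ₁ · cos φ₂ · sin²(Δλ/2) = 0.148372.
c = 2·atan2(√a, √(1−a)) = 0.79083 rad → d = 6371·c ≈ 5038.37 km.

5038 km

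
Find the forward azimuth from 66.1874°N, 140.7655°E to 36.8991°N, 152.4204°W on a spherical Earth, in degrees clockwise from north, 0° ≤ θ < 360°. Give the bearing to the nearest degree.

94°

Δλ = -152.4204 − 140.7655 = -293.1859°; wrapped into (−180°, 180°]: 66.8141°.
θ = atan2( sin Δλ · cos φ₂ , cos φ₁ · sin φ₂ − sin φ₁ · cos φ₂ · cos Δλ )
  = atan2(0.73510, -0.04564) = 93.552° → normalised to [0°, 360°): 93.552°.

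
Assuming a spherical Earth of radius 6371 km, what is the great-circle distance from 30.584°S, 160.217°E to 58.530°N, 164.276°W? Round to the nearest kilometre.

Δλ = -164.276 − 160.217 = -324.493°; wrapped into (−180°, 180°]: 35.507°.
Δφ = 58.530 − -30.584 = 89.114°.
a = sin²(Δφ/2) + cos φ₁ · cos φ₂ · sin²(Δλ/2) = 0.534055.
c = 2·atan2(√a, √(1−a)) = 1.63896 rad → d = 6371·c ≈ 10441.81 km.

10442 km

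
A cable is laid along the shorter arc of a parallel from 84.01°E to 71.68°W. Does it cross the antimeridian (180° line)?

No

Signed shortest Δλ = ((-71.68 − 84.01 + 180) mod 360) − 180 = -155.69°.
Going west by 155.69° from +84.01° reaches -71.68° without touching 180°.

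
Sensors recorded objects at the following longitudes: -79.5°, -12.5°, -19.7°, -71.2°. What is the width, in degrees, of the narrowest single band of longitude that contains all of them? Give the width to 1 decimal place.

67.0°

Sort the longitudes: -79.5°, -71.2°, -19.7°, -12.5°.
Eastward gaps between consecutive values (wrapping around): 8.3°, 51.5°, 7.2°, 293.0°.
Largest gap = 293.0° ⇒ minimal covering band is its complement: 360° − 293.0° = 67.0°.
Band runs from -79.5° eastward to -12.5°.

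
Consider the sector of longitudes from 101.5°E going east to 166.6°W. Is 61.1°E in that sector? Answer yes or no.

No

Band width going east from +101.5° to -166.6°: ((-166.6 − 101.5) mod 360) = 91.9°.
Offset of +61.1° east of the west edge: ((61.1 − 101.5) mod 360) = 319.6°.
319.6° > 91.9° ⇒ outside.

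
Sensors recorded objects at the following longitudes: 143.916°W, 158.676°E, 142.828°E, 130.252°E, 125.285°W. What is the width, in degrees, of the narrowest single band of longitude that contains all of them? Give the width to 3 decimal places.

Sort the longitudes: -143.916°, -125.285°, +130.252°, +142.828°, +158.676°.
Eastward gaps between consecutive values (wrapping around): 18.631°, 255.537°, 12.576°, 15.848°, 57.408°.
Largest gap = 255.537° ⇒ minimal covering band is its complement: 360° − 255.537° = 104.463°.
Band runs from +130.252° eastward to -125.285°, crossing the antimeridian.

104.463°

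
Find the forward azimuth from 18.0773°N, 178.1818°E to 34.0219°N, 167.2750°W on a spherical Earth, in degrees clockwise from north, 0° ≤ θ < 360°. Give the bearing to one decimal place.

Δλ = -167.2750 − 178.1818 = -345.4568°; wrapped into (−180°, 180°]: 14.5432°.
θ = atan2( sin Δλ · cos φ₂ , cos φ₁ · sin φ₂ − sin φ₁ · cos φ₂ · cos Δλ )
  = atan2(0.20813, 0.28295) = 36.337° → normalised to [0°, 360°): 36.337°.

36.3°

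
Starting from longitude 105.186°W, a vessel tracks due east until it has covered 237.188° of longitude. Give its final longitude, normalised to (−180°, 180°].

132.002°E

Start at -105.186°; shift +237.188° → +132.002°.
+132.002° already lies in (−180°, 180°].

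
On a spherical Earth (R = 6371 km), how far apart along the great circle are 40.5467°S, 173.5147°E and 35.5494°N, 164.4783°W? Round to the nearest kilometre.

Δλ = -164.4783 − 173.5147 = -337.9930°; wrapped into (−180°, 180°]: 22.0070°.
Δφ = 35.5494 − -40.5467 = 76.0961°.
a = sin²(Δφ/2) + cos φ₁ · cos φ₂ · sin²(Δλ/2) = 0.402376.
c = 2·atan2(√a, √(1−a)) = 1.37429 rad → d = 6371·c ≈ 8755.58 km.

8756 km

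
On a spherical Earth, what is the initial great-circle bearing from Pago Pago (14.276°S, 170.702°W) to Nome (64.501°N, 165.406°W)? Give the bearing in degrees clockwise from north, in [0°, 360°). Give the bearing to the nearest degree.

Δλ = -165.406 − -170.702 = 5.296°.
θ = atan2( sin Δλ · cos φ₂ , cos φ₁ · sin φ₂ − sin φ₁ · cos φ₂ · cos Δλ )
  = atan2(0.03974, 0.98042) = 2.321° → normalised to [0°, 360°): 2.321°.

2°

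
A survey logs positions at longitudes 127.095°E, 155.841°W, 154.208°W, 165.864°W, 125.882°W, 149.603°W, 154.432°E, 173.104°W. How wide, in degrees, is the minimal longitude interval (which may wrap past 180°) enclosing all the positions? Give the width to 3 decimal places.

107.023°

Sort the longitudes: -173.104°, -165.864°, -155.841°, -154.208°, -149.603°, -125.882°, +127.095°, +154.432°.
Eastward gaps between consecutive values (wrapping around): 7.240°, 10.023°, 1.633°, 4.605°, 23.721°, 252.977°, 27.337°, 32.464°.
Largest gap = 252.977° ⇒ minimal covering band is its complement: 360° − 252.977° = 107.023°.
Band runs from +127.095° eastward to -125.882°, crossing the antimeridian.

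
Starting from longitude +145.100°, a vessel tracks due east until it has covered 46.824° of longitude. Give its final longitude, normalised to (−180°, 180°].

Start at +145.100°; shift +46.824° → +191.924°.
+191.924° lies outside (−180°, 180°]; subtract 360° → -168.076°.

-168.076°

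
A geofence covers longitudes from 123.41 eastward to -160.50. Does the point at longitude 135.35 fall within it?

Band width going east from +123.41° to -160.50°: ((-160.50 − 123.41) mod 360) = 76.09°.
Offset of +135.35° east of the west edge: ((135.35 − 123.41) mod 360) = 11.94°.
11.94° ≤ 76.09° ⇒ inside.

Yes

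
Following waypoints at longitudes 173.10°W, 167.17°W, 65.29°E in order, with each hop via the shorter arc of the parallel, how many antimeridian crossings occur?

1

Leg 1: -173.10° → -167.17°, shortest Δλ = 5.93° (east) — does not cross 180°.
Leg 2: -167.17° → +65.29°, shortest Δλ = -127.54° (west) — crosses 180°.
Total crossings: 1.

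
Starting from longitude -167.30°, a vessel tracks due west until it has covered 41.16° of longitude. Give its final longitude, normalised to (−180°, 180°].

+151.54°

Start at -167.30°; shift −41.16° → -208.46°.
-208.46° lies outside (−180°, 180°]; add 360° → +151.54°.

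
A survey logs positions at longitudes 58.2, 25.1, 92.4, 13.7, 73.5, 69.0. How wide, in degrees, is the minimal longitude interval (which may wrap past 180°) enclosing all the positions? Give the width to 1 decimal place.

Sort the longitudes: +13.7°, +25.1°, +58.2°, +69.0°, +73.5°, +92.4°.
Eastward gaps between consecutive values (wrapping around): 11.4°, 33.1°, 10.8°, 4.5°, 18.9°, 281.3°.
Largest gap = 281.3° ⇒ minimal covering band is its complement: 360° − 281.3° = 78.7°.
Band runs from +13.7° eastward to +92.4°.

78.7°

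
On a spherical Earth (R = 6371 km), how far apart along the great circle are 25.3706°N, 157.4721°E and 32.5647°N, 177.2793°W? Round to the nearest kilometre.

2576 km

Δλ = -177.2793 − 157.4721 = -334.7514°; wrapped into (−180°, 180°]: 25.2486°.
Δφ = 32.5647 − 25.3706 = 7.1941°.
a = sin²(Δφ/2) + cos φ₁ · cos φ₂ · sin²(Δλ/2) = 0.040311.
c = 2·atan2(√a, √(1−a)) = 0.40430 rad → d = 6371·c ≈ 2575.80 km.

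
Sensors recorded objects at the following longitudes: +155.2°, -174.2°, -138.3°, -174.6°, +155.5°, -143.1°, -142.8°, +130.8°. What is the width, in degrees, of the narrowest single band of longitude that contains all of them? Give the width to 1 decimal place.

Sort the longitudes: -174.6°, -174.2°, -143.1°, -142.8°, -138.3°, +130.8°, +155.2°, +155.5°.
Eastward gaps between consecutive values (wrapping around): 0.4°, 31.1°, 0.3°, 4.5°, 269.1°, 24.4°, 0.3°, 29.9°.
Largest gap = 269.1° ⇒ minimal covering band is its complement: 360° − 269.1° = 90.9°.
Band runs from +130.8° eastward to -138.3°, crossing the antimeridian.

90.9°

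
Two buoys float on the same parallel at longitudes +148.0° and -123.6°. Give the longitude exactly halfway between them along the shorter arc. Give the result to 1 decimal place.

Signed shortest Δλ from +148.0° to -123.6° is +88.4°.
Midpoint longitude = +148.0° + (+88.4°)/2 = +148.0° + 44.2° = +192.2°.
Normalise into (−180°, 180°]: -167.8°.
(The naïve average (+148.0 + -123.6)/2 = 12.2° is on the wrong side of the globe.)

-167.8°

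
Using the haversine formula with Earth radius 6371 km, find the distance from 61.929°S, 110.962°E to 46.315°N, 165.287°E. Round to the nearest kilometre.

12971 km

Δλ = 165.287 − 110.962 = 54.325°.
Δφ = 46.315 − -61.929 = 108.244°.
a = sin²(Δφ/2) + cos φ₁ · cos φ₂ · sin²(Δλ/2) = 0.724268.
c = 2·atan2(√a, √(1−a)) = 2.03592 rad → d = 6371·c ≈ 12970.86 km.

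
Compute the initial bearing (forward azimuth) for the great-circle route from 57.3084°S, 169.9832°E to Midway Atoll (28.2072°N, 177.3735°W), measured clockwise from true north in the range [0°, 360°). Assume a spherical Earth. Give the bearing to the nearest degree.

11°

Δλ = -177.3735 − 169.9832 = -347.3567°; wrapped into (−180°, 180°]: 12.6433°.
θ = atan2( sin Δλ · cos φ₂ , cos φ₁ · sin φ₂ − sin φ₁ · cos φ₂ · cos Δλ )
  = atan2(0.19289, 0.97895) = 11.146° → normalised to [0°, 360°): 11.146°.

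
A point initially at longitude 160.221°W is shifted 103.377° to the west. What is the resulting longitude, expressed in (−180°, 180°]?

96.402°E

Start at -160.221°; shift −103.377° → -263.598°.
-263.598° lies outside (−180°, 180°]; add 360° → +96.402°.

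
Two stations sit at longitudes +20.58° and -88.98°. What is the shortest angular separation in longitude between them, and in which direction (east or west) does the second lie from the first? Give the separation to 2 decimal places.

Raw difference: -88.98 − 20.58 = -109.56°.
Normalise into (−180°, 180°]: -109.56° stays -109.56°.
Negative ⇒ the second point lies to the west; separation 109.56°.

109.56° west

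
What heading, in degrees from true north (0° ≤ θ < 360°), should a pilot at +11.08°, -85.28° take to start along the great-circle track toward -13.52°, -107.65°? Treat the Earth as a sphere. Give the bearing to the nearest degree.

Δλ = -107.65 − -85.28 = -22.37°.
θ = atan2( sin Δλ · cos φ₂ , cos φ₁ · sin φ₂ − sin φ₁ · cos φ₂ · cos Δλ )
  = atan2(-0.37004, -0.40222) = -137.386° → normalised to [0°, 360°): 222.614°.

223°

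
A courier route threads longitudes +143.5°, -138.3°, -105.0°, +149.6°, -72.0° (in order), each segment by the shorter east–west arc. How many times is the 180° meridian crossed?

Leg 1: +143.5° → -138.3°, shortest Δλ = 78.2° (east) — crosses 180°.
Leg 2: -138.3° → -105.0°, shortest Δλ = 33.3° (east) — does not cross 180°.
Leg 3: -105.0° → +149.6°, shortest Δλ = -105.4° (west) — crosses 180°.
Leg 4: +149.6° → -72.0°, shortest Δλ = 138.4° (east) — crosses 180°.
Total crossings: 3.

3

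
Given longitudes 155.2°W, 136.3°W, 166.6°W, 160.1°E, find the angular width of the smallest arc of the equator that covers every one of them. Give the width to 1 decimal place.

Sort the longitudes: -166.6°, -155.2°, -136.3°, +160.1°.
Eastward gaps between consecutive values (wrapping around): 11.4°, 18.9°, 296.4°, 33.3°.
Largest gap = 296.4° ⇒ minimal covering band is its complement: 360° − 296.4° = 63.6°.
Band runs from +160.1° eastward to -136.3°, crossing the antimeridian.

63.6°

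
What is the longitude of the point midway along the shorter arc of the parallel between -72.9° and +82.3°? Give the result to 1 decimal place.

+4.7°

Signed shortest Δλ from -72.9° to +82.3° is +155.2°.
Midpoint longitude = -72.9° + (+155.2°)/2 = -72.9° + 77.6° = +4.7°.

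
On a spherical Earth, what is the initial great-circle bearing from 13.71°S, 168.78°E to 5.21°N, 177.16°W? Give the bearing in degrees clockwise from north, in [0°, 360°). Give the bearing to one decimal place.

Δλ = -177.16 − 168.78 = -345.94°; wrapped into (−180°, 180°]: 14.06°.
θ = atan2( sin Δλ · cos φ₂ , cos φ₁ · sin φ₂ − sin φ₁ · cos φ₂ · cos Δλ )
  = atan2(0.24193, 0.31718) = 37.335° → normalised to [0°, 360°): 37.335°.

37.3°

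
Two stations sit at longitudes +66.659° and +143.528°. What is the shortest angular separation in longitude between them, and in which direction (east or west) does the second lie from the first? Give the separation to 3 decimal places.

76.869° east

Raw difference: 143.528 − 66.659 = 76.869°.
Normalise into (−180°, 180°]: 76.869° stays 76.869°.
Positive ⇒ the second point lies to the east; separation 76.869°.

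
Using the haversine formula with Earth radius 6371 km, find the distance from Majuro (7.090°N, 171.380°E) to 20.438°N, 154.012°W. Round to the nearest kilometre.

Δλ = -154.012 − 171.380 = -325.392°; wrapped into (−180°, 180°]: 34.608°.
Δφ = 20.438 − 7.090 = 13.348°.
a = sin²(Δφ/2) + cos φ₁ · cos φ₂ · sin²(Δλ/2) = 0.095775.
c = 2·atan2(√a, √(1−a)) = 0.62928 rad → d = 6371·c ≈ 4009.17 km.

4009 km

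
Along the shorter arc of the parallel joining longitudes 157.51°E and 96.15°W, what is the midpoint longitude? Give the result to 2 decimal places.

149.32°W

Signed shortest Δλ from +157.51° to -96.15° is +106.34°.
Midpoint longitude = +157.51° + (+106.34°)/2 = +157.51° + 53.17° = +210.68°.
Normalise into (−180°, 180°]: -149.32°.
(The naïve average (+157.51 + -96.15)/2 = 30.68° is on the wrong side of the globe.)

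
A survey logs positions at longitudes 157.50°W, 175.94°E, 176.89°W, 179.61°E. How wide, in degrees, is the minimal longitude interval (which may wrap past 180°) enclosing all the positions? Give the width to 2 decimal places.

26.56°

Sort the longitudes: -176.89°, -157.50°, +175.94°, +179.61°.
Eastward gaps between consecutive values (wrapping around): 19.39°, 333.44°, 3.67°, 3.50°.
Largest gap = 333.44° ⇒ minimal covering band is its complement: 360° − 333.44° = 26.56°.
Band runs from +175.94° eastward to -157.50°, crossing the antimeridian.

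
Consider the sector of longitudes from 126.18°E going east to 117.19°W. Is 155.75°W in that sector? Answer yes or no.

Yes

Band width going east from +126.18° to -117.19°: ((-117.19 − 126.18) mod 360) = 116.63°.
Offset of -155.75° east of the west edge: ((-155.75 − 126.18) mod 360) = 78.07°.
78.07° ≤ 116.63° ⇒ inside.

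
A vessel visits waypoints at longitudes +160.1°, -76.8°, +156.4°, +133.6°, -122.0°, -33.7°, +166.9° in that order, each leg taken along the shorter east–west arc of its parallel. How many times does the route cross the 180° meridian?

Leg 1: +160.1° → -76.8°, shortest Δλ = 123.1° (east) — crosses 180°.
Leg 2: -76.8° → +156.4°, shortest Δλ = -126.8° (west) — crosses 180°.
Leg 3: +156.4° → +133.6°, shortest Δλ = -22.8° (west) — does not cross 180°.
Leg 4: +133.6° → -122.0°, shortest Δλ = 104.4° (east) — crosses 180°.
Leg 5: -122.0° → -33.7°, shortest Δλ = 88.3° (east) — does not cross 180°.
Leg 6: -33.7° → +166.9°, shortest Δλ = -159.4° (west) — crosses 180°.
Total crossings: 4.

4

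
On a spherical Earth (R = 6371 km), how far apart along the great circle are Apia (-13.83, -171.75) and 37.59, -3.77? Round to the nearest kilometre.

17118 km

Δλ = -3.77 − -171.75 = 167.98°.
Δφ = 37.59 − -13.83 = 51.42°.
a = sin²(Δφ/2) + cos φ₁ · cos φ₂ · sin²(Δλ/2) = 0.949186.
c = 2·atan2(√a, √(1−a)) = 2.68684 rad → d = 6371·c ≈ 17117.88 km.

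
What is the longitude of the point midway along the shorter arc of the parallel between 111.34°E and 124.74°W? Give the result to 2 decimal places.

173.30°E

Signed shortest Δλ from +111.34° to -124.74° is +123.92°.
Midpoint longitude = +111.34° + (+123.92°)/2 = +111.34° + 61.96° = +173.30°.
(The naïve average (+111.34 + -124.74)/2 = -6.7° is on the wrong side of the globe.)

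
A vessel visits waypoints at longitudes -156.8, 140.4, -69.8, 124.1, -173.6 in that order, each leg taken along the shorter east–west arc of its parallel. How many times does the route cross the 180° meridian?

4

Leg 1: -156.8° → +140.4°, shortest Δλ = -62.8° (west) — crosses 180°.
Leg 2: +140.4° → -69.8°, shortest Δλ = 149.8° (east) — crosses 180°.
Leg 3: -69.8° → +124.1°, shortest Δλ = -166.1° (west) — crosses 180°.
Leg 4: +124.1° → -173.6°, shortest Δλ = 62.3° (east) — crosses 180°.
Total crossings: 4.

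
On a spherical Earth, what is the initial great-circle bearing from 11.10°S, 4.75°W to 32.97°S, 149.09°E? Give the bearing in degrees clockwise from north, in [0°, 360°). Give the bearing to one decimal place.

Δλ = 149.09 − -4.75 = 153.84°.
θ = atan2( sin Δλ · cos φ₂ , cos φ₁ · sin φ₂ − sin φ₁ · cos φ₂ · cos Δλ )
  = atan2(0.36988, -0.67899) = 151.421° → normalised to [0°, 360°): 151.421°.

151.4°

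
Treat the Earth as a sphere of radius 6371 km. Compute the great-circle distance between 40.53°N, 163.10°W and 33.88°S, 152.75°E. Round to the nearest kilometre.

Δλ = 152.75 − -163.10 = 315.85°; wrapped into (−180°, 180°]: -44.15°.
Δφ = -33.88 − 40.53 = -74.41°.
a = sin²(Δφ/2) + cos φ₁ · cos φ₂ · sin²(Δλ/2) = 0.454749.
c = 2·atan2(√a, √(1−a)) = 1.48017 rad → d = 6371·c ≈ 9430.16 km.

9430 km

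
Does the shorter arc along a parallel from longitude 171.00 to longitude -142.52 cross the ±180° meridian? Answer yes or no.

Naïve |-142.52 − 171.00| = 313.52° > 180°, so the shorter arc goes the other way round — across 180°.
Signed shortest Δλ = ((-142.52 − 171.00 + 180) mod 360) − 180 = 46.48°.
Going east by 46.48° from +171.00° passes through 180° before reaching -142.52°.

Yes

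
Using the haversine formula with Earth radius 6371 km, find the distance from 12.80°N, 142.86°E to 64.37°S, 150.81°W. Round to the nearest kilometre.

10201 km

Δλ = -150.81 − 142.86 = -293.67°; wrapped into (−180°, 180°]: 66.33°.
Δφ = -64.37 − 12.80 = -77.17°.
a = sin²(Δφ/2) + cos φ₁ · cos φ₂ · sin²(Δλ/2) = 0.515203.
c = 2·atan2(√a, √(1−a)) = 1.60121 rad → d = 6371·c ≈ 10201.29 km.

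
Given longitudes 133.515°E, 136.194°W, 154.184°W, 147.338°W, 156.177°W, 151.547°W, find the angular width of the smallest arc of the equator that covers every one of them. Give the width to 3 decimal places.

90.291°

Sort the longitudes: -156.177°, -154.184°, -151.547°, -147.338°, -136.194°, +133.515°.
Eastward gaps between consecutive values (wrapping around): 1.993°, 2.637°, 4.209°, 11.144°, 269.709°, 70.308°.
Largest gap = 269.709° ⇒ minimal covering band is its complement: 360° − 269.709° = 90.291°.
Band runs from +133.515° eastward to -136.194°, crossing the antimeridian.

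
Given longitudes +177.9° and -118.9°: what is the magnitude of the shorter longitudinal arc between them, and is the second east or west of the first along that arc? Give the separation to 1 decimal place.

63.2° east

Raw difference: -118.9 − 177.9 = -296.8°.
Normalise into (−180°, 180°]: -296.8° + 360° = 63.2°.
Positive ⇒ the second point lies to the east; separation 63.2°.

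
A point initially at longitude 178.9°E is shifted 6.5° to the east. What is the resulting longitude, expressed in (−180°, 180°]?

174.6°W

Start at +178.9°; shift +6.5° → +185.4°.
+185.4° lies outside (−180°, 180°]; subtract 360° → -174.6°.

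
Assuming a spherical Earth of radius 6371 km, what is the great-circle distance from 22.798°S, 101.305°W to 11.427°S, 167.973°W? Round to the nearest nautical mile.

Δλ = -167.973 − -101.305 = -66.668°.
Δφ = -11.427 − -22.798 = 11.371°.
a = sin²(Δφ/2) + cos φ₁ · cos φ₂ · sin²(Δλ/2) = 0.282676.
c = 2·atan2(√a, √(1−a)) = 1.12115 rad → d = 6371·c ≈ 7142.84 km ≈ 3856.83 nmi.

3857 nmi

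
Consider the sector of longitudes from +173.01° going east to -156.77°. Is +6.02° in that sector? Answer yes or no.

No

Band width going east from +173.01° to -156.77°: ((-156.77 − 173.01) mod 360) = 30.22°.
Offset of +6.02° east of the west edge: ((6.02 − 173.01) mod 360) = 193.01°.
193.01° > 30.22° ⇒ outside.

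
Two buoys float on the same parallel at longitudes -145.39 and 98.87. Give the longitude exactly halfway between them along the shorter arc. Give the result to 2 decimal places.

+156.74°

Signed shortest Δλ from -145.39° to +98.87° is -115.74°.
Midpoint longitude = -145.39° + (-115.74°)/2 = -145.39° − 57.87° = -203.26°.
Normalise into (−180°, 180°]: +156.74°.
(The naïve average (-145.39 + +98.87)/2 = -23.26° is on the wrong side of the globe.)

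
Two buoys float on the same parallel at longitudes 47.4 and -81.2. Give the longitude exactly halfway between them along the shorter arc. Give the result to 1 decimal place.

-16.9°

Signed shortest Δλ from +47.4° to -81.2° is -128.6°.
Midpoint longitude = +47.4° + (-128.6°)/2 = +47.4° − 64.3° = -16.9°.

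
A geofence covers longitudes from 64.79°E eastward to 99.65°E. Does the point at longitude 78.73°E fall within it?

Band width going east from +64.79° to +99.65°: ((99.65 − 64.79) mod 360) = 34.86°.
Offset of +78.73° east of the west edge: ((78.73 − 64.79) mod 360) = 13.94°.
13.94° ≤ 34.86° ⇒ inside.

Yes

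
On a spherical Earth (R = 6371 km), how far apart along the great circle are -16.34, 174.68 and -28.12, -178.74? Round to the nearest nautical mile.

796 nmi

Δλ = -178.74 − 174.68 = -353.42°; wrapped into (−180°, 180°]: 6.58°.
Δφ = -28.12 − -16.34 = -11.78°.
a = sin²(Δφ/2) + cos φ₁ · cos φ₂ · sin²(Δλ/2) = 0.013318.
c = 2·atan2(√a, √(1−a)) = 0.23132 rad → d = 6371·c ≈ 1473.76 km ≈ 795.77 nmi.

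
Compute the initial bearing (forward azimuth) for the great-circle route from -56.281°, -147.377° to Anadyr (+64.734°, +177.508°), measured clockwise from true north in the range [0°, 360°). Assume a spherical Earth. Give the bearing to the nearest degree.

343°

Δλ = 177.508 − -147.377 = 324.885°; wrapped into (−180°, 180°]: -35.115°.
θ = atan2( sin Δλ · cos φ₂ , cos φ₁ · sin φ₂ − sin φ₁ · cos φ₂ · cos Δλ )
  = atan2(-0.24552, 0.79242) = -17.215° → normalised to [0°, 360°): 342.785°.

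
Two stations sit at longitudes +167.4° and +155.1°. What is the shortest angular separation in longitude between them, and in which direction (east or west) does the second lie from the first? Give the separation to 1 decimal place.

Raw difference: 155.1 − 167.4 = -12.3°.
Normalise into (−180°, 180°]: -12.3° stays -12.3°.
Negative ⇒ the second point lies to the west; separation 12.3°.

12.3° west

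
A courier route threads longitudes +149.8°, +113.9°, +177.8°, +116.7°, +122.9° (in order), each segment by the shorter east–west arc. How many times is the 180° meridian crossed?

Leg 1: +149.8° → +113.9°, shortest Δλ = -35.9° (west) — does not cross 180°.
Leg 2: +113.9° → +177.8°, shortest Δλ = 63.9° (east) — does not cross 180°.
Leg 3: +177.8° → +116.7°, shortest Δλ = -61.1° (west) — does not cross 180°.
Leg 4: +116.7° → +122.9°, shortest Δλ = 6.2° (east) — does not cross 180°.
Total crossings: 0.

0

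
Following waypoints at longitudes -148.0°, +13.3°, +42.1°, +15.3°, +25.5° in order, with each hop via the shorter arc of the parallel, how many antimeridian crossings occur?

Leg 1: -148.0° → +13.3°, shortest Δλ = 161.3° (east) — does not cross 180°.
Leg 2: +13.3° → +42.1°, shortest Δλ = 28.8° (east) — does not cross 180°.
Leg 3: +42.1° → +15.3°, shortest Δλ = -26.8° (west) — does not cross 180°.
Leg 4: +15.3° → +25.5°, shortest Δλ = 10.2° (east) — does not cross 180°.
Total crossings: 0.

0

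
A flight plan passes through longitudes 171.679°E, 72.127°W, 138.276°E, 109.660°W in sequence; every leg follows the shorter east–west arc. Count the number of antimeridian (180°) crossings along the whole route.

3

Leg 1: +171.679° → -72.127°, shortest Δλ = 116.194° (east) — crosses 180°.
Leg 2: -72.127° → +138.276°, shortest Δλ = -149.597° (west) — crosses 180°.
Leg 3: +138.276° → -109.660°, shortest Δλ = 112.064° (east) — crosses 180°.
Total crossings: 3.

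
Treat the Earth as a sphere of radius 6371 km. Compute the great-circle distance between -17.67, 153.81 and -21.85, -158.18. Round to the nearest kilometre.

5026 km

Δλ = -158.18 − 153.81 = -311.99°; wrapped into (−180°, 180°]: 48.01°.
Δφ = -21.85 − -17.67 = -4.18°.
a = sin²(Δφ/2) + cos φ₁ · cos φ₂ · sin²(Δλ/2) = 0.147693.
c = 2·atan2(√a, √(1−a)) = 0.78892 rad → d = 6371·c ≈ 5026.19 km.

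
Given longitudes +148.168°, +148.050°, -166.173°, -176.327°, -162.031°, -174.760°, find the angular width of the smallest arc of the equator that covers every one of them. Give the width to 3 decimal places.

Sort the longitudes: -176.327°, -174.760°, -166.173°, -162.031°, +148.050°, +148.168°.
Eastward gaps between consecutive values (wrapping around): 1.567°, 8.587°, 4.142°, 310.081°, 0.118°, 35.505°.
Largest gap = 310.081° ⇒ minimal covering band is its complement: 360° − 310.081° = 49.919°.
Band runs from +148.050° eastward to -162.031°, crossing the antimeridian.

49.919°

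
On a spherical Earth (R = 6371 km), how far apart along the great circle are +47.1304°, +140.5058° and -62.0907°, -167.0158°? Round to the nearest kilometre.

Δλ = -167.0158 − 140.5058 = -307.5216°; wrapped into (−180°, 180°]: 52.4784°.
Δφ = -62.0907 − 47.1304 = -109.2211°.
a = sin²(Δφ/2) + cos φ₁ · cos φ₂ · sin²(Δλ/2) = 0.726854.
c = 2·atan2(√a, √(1−a)) = 2.04172 rad → d = 6371·c ≈ 13007.78 km.

13008 km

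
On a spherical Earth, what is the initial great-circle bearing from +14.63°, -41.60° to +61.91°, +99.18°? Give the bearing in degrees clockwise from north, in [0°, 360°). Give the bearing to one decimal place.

17.5°

Δλ = 99.18 − -41.60 = 140.78°.
θ = atan2( sin Δλ · cos φ₂ , cos φ₁ · sin φ₂ − sin φ₁ · cos φ₂ · cos Δλ )
  = atan2(0.29772, 0.94574) = 17.474° → normalised to [0°, 360°): 17.474°.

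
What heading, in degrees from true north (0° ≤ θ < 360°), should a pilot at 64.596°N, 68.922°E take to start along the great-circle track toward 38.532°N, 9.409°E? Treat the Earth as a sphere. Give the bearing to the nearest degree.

Δλ = 9.409 − 68.922 = -59.513°.
θ = atan2( sin Δλ · cos φ₂ , cos φ₁ · sin φ₂ − sin φ₁ · cos φ₂ · cos Δλ )
  = atan2(-0.67411, -0.09125) = -97.709° → normalised to [0°, 360°): 262.291°.

262°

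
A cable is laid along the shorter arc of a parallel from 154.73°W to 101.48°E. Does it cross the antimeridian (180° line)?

Naïve |101.48 − -154.73| = 256.21° > 180°, so the shorter arc goes the other way round — across 180°.
Signed shortest Δλ = ((101.48 − -154.73 + 180) mod 360) − 180 = -103.79°.
Going west by 103.79° from -154.73° passes through 180° before reaching +101.48°.

Yes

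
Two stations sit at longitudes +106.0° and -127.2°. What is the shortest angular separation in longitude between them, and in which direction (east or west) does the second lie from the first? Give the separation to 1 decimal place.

Raw difference: -127.2 − 106.0 = -233.2°.
Normalise into (−180°, 180°]: -233.2° + 360° = 126.8°.
Positive ⇒ the second point lies to the east; separation 126.8°.

126.8° east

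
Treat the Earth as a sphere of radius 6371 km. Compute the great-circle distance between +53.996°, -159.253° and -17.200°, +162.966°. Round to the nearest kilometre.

Δλ = 162.966 − -159.253 = 322.219°; wrapped into (−180°, 180°]: -37.781°.
Δφ = -17.200 − 53.996 = -71.196°.
a = sin²(Δφ/2) + cos φ₁ · cos φ₂ · sin²(Δλ/2) = 0.397697.
c = 2·atan2(√a, √(1−a)) = 1.36473 rad → d = 6371·c ≈ 8694.72 km.

8695 km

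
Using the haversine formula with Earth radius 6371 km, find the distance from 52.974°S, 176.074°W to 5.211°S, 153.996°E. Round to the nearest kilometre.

5970 km

Δλ = 153.996 − -176.074 = 330.070°; wrapped into (−180°, 180°]: -29.930°.
Δφ = -5.211 − -52.974 = 47.763°.
a = sin²(Δφ/2) + cos φ₁ · cos φ₂ · sin²(Δλ/2) = 0.203889.
c = 2·atan2(√a, √(1−a)) = 0.93698 rad → d = 6371·c ≈ 5969.52 km.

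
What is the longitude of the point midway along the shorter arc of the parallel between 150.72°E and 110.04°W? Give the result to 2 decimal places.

Signed shortest Δλ from +150.72° to -110.04° is +99.24°.
Midpoint longitude = +150.72° + (+99.24°)/2 = +150.72° + 49.62° = +200.34°.
Normalise into (−180°, 180°]: -159.66°.
(The naïve average (+150.72 + -110.04)/2 = 20.34° is on the wrong side of the globe.)

159.66°W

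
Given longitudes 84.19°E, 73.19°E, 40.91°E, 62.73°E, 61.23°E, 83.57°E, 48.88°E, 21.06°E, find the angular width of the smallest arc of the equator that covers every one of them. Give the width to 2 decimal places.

Sort the longitudes: +21.06°, +40.91°, +48.88°, +61.23°, +62.73°, +73.19°, +83.57°, +84.19°.
Eastward gaps between consecutive values (wrapping around): 19.85°, 7.97°, 12.35°, 1.50°, 10.46°, 10.38°, 0.62°, 296.87°.
Largest gap = 296.87° ⇒ minimal covering band is its complement: 360° − 296.87° = 63.13°.
Band runs from +21.06° eastward to +84.19°.

63.13°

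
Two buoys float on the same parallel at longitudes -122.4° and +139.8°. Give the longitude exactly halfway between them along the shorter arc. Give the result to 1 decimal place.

-171.3°

Signed shortest Δλ from -122.4° to +139.8° is -97.8°.
Midpoint longitude = -122.4° + (-97.8°)/2 = -122.4° − 48.9° = -171.3°.
(The naïve average (-122.4 + +139.8)/2 = 8.7° is on the wrong side of the globe.)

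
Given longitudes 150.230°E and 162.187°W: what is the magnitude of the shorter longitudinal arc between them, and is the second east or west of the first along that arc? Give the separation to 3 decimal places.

47.583° east

Raw difference: -162.187 − 150.230 = -312.417°.
Normalise into (−180°, 180°]: -312.417° + 360° = 47.583°.
Positive ⇒ the second point lies to the east; separation 47.583°.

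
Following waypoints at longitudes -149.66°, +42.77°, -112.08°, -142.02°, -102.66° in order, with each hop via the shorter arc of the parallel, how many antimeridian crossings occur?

Leg 1: -149.66° → +42.77°, shortest Δλ = -167.57° (west) — crosses 180°.
Leg 2: +42.77° → -112.08°, shortest Δλ = -154.85° (west) — does not cross 180°.
Leg 3: -112.08° → -142.02°, shortest Δλ = -29.94° (west) — does not cross 180°.
Leg 4: -142.02° → -102.66°, shortest Δλ = 39.36° (east) — does not cross 180°.
Total crossings: 1.

1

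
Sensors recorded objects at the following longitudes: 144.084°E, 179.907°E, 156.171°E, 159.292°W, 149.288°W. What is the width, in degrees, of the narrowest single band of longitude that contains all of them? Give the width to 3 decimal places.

66.628°

Sort the longitudes: -159.292°, -149.288°, +144.084°, +156.171°, +179.907°.
Eastward gaps between consecutive values (wrapping around): 10.004°, 293.372°, 12.087°, 23.736°, 20.801°.
Largest gap = 293.372° ⇒ minimal covering band is its complement: 360° − 293.372° = 66.628°.
Band runs from +144.084° eastward to -149.288°, crossing the antimeridian.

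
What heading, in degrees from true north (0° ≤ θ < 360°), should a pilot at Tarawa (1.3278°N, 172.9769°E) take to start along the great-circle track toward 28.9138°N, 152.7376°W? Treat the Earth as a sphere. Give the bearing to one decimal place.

Δλ = -152.7376 − 172.9769 = -325.7145°; wrapped into (−180°, 180°]: 34.2855°.
θ = atan2( sin Δλ · cos φ₂ , cos φ₁ · sin φ₂ − sin φ₁ · cos φ₂ · cos Δλ )
  = atan2(0.49310, 0.46660) = 46.581° → normalised to [0°, 360°): 46.581°.

46.6°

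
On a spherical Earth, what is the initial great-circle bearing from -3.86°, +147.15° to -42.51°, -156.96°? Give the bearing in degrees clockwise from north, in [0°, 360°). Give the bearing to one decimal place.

Δλ = -156.96 − 147.15 = -304.11°; wrapped into (−180°, 180°]: 55.89°.
θ = atan2( sin Δλ · cos φ₂ , cos φ₁ · sin φ₂ − sin φ₁ · cos φ₂ · cos Δλ )
  = atan2(0.61034, -0.64636) = 136.642° → normalised to [0°, 360°): 136.642°.

136.6°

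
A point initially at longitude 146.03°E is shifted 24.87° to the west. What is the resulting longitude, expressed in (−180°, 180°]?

121.16°E

Start at +146.03°; shift −24.87° → +121.16°.
+121.16° already lies in (−180°, 180°].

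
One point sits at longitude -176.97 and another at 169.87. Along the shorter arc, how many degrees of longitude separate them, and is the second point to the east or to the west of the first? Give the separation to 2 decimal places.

13.16° west

Raw difference: 169.87 − -176.97 = 346.84°.
Normalise into (−180°, 180°]: 346.84° − 360° = -13.16°.
Negative ⇒ the second point lies to the west; separation 13.16°.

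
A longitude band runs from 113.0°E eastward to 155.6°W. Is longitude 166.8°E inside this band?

Band width going east from +113.0° to -155.6°: ((-155.6 − 113.0) mod 360) = 91.4°.
Offset of +166.8° east of the west edge: ((166.8 − 113.0) mod 360) = 53.8°.
53.8° ≤ 91.4° ⇒ inside.

Yes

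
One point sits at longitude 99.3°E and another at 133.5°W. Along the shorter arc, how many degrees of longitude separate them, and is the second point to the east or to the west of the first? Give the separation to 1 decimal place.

127.2° east

Raw difference: -133.5 − 99.3 = -232.8°.
Normalise into (−180°, 180°]: -232.8° + 360° = 127.2°.
Positive ⇒ the second point lies to the east; separation 127.2°.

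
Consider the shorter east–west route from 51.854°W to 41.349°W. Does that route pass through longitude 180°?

Signed shortest Δλ = ((-41.349 − -51.854 + 180) mod 360) − 180 = 10.505°.
Going east by 10.505° from -51.854° reaches -41.349° without touching 180°.

No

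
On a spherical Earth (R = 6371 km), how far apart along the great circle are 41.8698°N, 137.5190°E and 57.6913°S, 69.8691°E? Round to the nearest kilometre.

12718 km

Δλ = 69.8691 − 137.5190 = -67.6499°.
Δφ = -57.6913 − 41.8698 = -99.5611°.
a = sin²(Δφ/2) + cos φ₁ · cos φ₂ · sin²(Δλ/2) = 0.706379.
c = 2·atan2(√a, √(1−a)) = 1.99628 rad → d = 6371·c ≈ 12718.28 km.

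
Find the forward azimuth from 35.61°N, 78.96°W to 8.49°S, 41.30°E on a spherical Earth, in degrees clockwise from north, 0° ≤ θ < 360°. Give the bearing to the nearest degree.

Δλ = 41.30 − -78.96 = 120.26°.
θ = atan2( sin Δλ · cos φ₂ , cos φ₁ · sin φ₂ − sin φ₁ · cos φ₂ · cos Δλ )
  = atan2(0.85428, 0.17017) = 78.734° → normalised to [0°, 360°): 78.734°.

79°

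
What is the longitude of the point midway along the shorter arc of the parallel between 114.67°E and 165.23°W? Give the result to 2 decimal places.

154.72°E

Signed shortest Δλ from +114.67° to -165.23° is +80.10°.
Midpoint longitude = +114.67° + (+80.10°)/2 = +114.67° + 40.05° = +154.72°.
(The naïve average (+114.67 + -165.23)/2 = -25.28° is on the wrong side of the globe.)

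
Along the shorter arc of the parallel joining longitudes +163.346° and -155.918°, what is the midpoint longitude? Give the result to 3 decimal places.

Signed shortest Δλ from +163.346° to -155.918° is +40.736°.
Midpoint longitude = +163.346° + (+40.736°)/2 = +163.346° + 20.368° = +183.714°.
Normalise into (−180°, 180°]: -176.286°.
(The naïve average (+163.346 + -155.918)/2 = 3.714° is on the wrong side of the globe.)

-176.286°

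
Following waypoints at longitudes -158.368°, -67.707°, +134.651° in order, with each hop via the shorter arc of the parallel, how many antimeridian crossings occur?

1

Leg 1: -158.368° → -67.707°, shortest Δλ = 90.661° (east) — does not cross 180°.
Leg 2: -67.707° → +134.651°, shortest Δλ = -157.642° (west) — crosses 180°.
Total crossings: 1.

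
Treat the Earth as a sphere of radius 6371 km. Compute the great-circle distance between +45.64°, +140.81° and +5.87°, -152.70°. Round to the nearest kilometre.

Δλ = -152.70 − 140.81 = -293.51°; wrapped into (−180°, 180°]: 66.49°.
Δφ = 5.87 − 45.64 = -39.77°.
a = sin²(Δφ/2) + cos φ₁ · cos φ₂ · sin²(Δλ/2) = 0.324720.
c = 2·atan2(√a, √(1−a)) = 1.21263 rad → d = 6371·c ≈ 7725.64 km.

7726 km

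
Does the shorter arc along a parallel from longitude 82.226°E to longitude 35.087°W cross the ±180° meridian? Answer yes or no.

No

Signed shortest Δλ = ((-35.087 − 82.226 + 180) mod 360) − 180 = -117.313°.
Going west by 117.313° from +82.226° reaches -35.087° without touching 180°.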